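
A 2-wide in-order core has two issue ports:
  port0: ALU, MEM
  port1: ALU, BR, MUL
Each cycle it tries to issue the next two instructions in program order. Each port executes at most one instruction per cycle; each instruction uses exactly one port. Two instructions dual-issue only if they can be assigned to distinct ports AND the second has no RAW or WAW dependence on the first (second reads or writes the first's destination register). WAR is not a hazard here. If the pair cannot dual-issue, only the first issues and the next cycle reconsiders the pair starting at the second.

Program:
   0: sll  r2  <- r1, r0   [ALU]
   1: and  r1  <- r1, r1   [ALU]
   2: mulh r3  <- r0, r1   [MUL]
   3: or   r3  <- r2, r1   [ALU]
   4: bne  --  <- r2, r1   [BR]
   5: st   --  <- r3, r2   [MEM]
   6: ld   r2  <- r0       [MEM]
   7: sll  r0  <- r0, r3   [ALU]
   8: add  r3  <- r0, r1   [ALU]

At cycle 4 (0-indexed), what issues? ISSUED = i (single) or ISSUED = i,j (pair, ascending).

ISSUED = 6,7

c0: i0+i1 sll and  pair
c1: i2 mulh  WAW r3
c2: i3+i4 or bne  pair
c3: i5 st  no-port MEM/MEM
c4: i6+i7 ld sll  pair
c5: i8 add  tail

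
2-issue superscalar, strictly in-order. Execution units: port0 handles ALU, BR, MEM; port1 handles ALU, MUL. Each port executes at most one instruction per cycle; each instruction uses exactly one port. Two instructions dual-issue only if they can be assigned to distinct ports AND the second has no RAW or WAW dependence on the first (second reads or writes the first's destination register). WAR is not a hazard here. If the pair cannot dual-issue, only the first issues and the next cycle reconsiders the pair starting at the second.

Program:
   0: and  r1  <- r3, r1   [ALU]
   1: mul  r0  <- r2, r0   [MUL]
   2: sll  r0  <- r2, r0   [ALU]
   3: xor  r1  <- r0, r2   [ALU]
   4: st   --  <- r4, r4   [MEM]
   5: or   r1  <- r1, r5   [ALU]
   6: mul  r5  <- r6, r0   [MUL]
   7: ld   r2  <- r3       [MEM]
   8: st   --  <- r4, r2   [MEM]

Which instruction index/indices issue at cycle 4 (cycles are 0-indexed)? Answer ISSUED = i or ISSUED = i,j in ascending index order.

ISSUED = 7

[0] i0&i1  and mul  -- 2-wide
[1] i2  sll  -- RAW r0
[2] i3&i4  xor st  -- 2-wide
[3] i5&i6  or mul  -- 2-wide
[4] i7  ld  -- no-port MEM/MEM
[5] i8  st  -- tail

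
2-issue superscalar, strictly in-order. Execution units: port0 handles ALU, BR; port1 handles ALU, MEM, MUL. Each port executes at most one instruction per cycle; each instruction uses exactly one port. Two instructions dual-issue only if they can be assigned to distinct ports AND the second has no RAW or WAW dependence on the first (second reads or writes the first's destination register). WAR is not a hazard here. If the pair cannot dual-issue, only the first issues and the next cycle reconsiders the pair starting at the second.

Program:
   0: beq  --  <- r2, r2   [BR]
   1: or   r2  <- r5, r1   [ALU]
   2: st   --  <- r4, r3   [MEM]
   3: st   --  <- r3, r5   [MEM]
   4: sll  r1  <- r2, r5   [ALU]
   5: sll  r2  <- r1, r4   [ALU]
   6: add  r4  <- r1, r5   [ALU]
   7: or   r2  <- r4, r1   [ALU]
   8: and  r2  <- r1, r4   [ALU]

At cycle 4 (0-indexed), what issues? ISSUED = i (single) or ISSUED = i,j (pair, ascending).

#0 head=0: beq;or i0/i1 pair
#1 head=2: st i2 no-port MEM/MEM
#2 head=3: st;sll i3/i4 pair
#3 head=5: sll;add i5/i6 pair
#4 head=7: or i7 WAW r2
#5 head=8: and i8 tail

ISSUED = 7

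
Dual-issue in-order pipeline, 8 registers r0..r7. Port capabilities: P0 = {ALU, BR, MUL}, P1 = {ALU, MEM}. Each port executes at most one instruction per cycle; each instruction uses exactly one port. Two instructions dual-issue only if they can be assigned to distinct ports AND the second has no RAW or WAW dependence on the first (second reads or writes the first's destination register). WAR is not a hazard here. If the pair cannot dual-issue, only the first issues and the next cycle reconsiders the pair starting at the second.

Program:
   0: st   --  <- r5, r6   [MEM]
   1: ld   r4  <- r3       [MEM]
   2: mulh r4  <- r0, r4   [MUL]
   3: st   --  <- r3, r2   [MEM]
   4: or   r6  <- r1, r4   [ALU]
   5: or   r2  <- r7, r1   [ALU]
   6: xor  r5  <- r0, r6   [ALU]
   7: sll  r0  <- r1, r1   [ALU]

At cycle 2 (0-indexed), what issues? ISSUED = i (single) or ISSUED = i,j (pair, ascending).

#0 head=0: st.MEM i0 no-port MEM/MEM
#1 head=1: ld.MEM i1 RAW+WAW r4
#2 head=2: mulh.MUL/st.MEM i2/i3 pair
#3 head=4: or.ALU/or.ALU i4/i5 pair
#4 head=6: xor.ALU/sll.ALU i6/i7 pair

ISSUED = 2,3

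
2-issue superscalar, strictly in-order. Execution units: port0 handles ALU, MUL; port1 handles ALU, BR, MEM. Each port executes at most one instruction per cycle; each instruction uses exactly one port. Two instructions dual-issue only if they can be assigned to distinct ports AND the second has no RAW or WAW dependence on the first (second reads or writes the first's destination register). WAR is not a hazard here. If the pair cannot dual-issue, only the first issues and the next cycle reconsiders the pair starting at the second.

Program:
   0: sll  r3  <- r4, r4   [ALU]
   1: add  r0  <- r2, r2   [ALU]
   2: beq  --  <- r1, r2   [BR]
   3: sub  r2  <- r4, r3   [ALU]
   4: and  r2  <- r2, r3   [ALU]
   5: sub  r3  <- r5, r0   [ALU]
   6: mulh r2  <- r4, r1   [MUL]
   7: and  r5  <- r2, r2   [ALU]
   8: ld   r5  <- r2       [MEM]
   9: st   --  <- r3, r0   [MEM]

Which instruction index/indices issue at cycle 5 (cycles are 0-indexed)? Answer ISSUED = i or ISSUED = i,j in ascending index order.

ISSUED = 8

  cy0 -> i0,i1 (sll.ALU/add.ALU) pair
  cy1 -> i2,i3 (beq.BR/sub.ALU) pair
  cy2 -> i4,i5 (and.ALU/sub.ALU) pair
  cy3 -> i6 (mulh.MUL) RAW r2
  cy4 -> i7 (and.ALU) WAW r5
  cy5 -> i8 (ld.MEM) no-port MEM/MEM
  cy6 -> i9 (st.MEM) tail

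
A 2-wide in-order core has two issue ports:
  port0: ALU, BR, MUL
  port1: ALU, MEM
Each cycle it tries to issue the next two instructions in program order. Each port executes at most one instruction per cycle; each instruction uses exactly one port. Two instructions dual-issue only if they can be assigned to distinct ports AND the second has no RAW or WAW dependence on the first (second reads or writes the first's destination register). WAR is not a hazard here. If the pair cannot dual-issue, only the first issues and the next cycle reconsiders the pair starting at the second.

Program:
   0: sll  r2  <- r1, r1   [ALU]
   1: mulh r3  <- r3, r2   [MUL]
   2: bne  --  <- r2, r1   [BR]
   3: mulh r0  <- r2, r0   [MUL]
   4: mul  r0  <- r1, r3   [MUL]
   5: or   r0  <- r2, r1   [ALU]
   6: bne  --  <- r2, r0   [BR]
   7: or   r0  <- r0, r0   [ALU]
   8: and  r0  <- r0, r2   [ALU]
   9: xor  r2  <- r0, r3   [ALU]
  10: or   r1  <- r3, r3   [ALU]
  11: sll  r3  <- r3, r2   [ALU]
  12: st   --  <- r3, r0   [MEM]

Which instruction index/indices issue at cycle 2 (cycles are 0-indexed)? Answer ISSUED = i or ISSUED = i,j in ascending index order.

ISSUED = 2

t=0 i0:sll ; RAW r2
t=1 i1:mulh ; no-port MUL/BR
t=2 i2:bne ; no-port BR/MUL
t=3 i3:mulh ; no-port MUL/MUL
t=4 i4:mul ; WAW r0
t=5 i5:or ; RAW r0
t=6 i6&i7:bne+or ; pair
t=7 i8:and ; RAW r0
t=8 i9&i10:xor+or ; pair
t=9 i11:sll ; RAW r3
t=10 i12:st ; tail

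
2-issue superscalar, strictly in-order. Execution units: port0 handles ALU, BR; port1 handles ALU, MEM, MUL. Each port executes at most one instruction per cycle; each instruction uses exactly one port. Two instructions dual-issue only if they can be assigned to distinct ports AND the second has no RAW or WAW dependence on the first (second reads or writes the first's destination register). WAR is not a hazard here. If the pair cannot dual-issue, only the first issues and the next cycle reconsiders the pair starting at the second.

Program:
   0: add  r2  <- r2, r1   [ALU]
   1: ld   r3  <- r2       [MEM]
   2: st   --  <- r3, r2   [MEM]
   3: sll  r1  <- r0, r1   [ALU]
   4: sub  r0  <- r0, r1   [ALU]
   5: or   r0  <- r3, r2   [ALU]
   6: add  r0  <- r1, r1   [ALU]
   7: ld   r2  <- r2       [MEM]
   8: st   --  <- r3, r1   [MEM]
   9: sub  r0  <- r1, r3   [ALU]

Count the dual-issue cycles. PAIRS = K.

c0: i0 add  RAW r2
c1: i1 ld  no-port MEM/MEM
c2: i2+i3 st;sll  dual
c3: i4 sub  WAW r0
c4: i5 or  WAW r0
c5: i6+i7 add;ld  dual
c6: i8+i9 st;sub  dual

PAIRS = 3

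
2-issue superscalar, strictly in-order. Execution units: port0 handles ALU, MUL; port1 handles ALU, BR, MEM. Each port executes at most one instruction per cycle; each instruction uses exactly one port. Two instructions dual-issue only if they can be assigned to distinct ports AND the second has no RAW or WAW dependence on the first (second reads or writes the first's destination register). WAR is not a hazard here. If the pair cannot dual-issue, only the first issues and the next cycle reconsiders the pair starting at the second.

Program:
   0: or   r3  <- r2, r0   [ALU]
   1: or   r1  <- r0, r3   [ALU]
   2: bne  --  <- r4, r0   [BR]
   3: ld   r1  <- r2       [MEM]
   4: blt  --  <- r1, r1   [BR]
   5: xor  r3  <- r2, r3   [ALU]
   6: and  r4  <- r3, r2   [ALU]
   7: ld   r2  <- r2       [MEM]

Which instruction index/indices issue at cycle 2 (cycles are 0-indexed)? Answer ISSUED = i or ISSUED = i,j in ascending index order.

ISSUED = 3

c0: i0 or  RAW r3
c1: i1+i2 or;bne  pair
c2: i3 ld  no-port MEM/BR
c3: i4+i5 blt;xor  pair
c4: i6+i7 and;ld  pair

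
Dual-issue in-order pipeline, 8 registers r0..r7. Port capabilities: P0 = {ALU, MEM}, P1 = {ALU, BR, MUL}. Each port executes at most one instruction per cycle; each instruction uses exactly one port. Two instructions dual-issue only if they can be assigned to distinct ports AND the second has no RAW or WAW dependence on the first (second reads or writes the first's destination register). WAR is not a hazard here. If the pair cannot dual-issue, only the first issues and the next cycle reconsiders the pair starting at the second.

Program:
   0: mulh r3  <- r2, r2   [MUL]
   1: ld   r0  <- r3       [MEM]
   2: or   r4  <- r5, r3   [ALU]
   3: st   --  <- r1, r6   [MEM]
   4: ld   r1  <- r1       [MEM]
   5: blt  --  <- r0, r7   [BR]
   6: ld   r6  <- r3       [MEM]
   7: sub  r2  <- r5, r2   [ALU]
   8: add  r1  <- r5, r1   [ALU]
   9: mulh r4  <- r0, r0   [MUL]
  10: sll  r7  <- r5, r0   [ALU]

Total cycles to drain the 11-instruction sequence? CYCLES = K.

c0: i0 mulh.MUL  RAW r3
c1: i1&i2 ld.MEM or.ALU  2-wide
c2: i3 st.MEM  no-port MEM/MEM
c3: i4&i5 ld.MEM blt.BR  2-wide
c4: i6&i7 ld.MEM sub.ALU  2-wide
c5: i8&i9 add.ALU mulh.MUL  2-wide
c6: i10 sll.ALU  tail

CYCLES = 7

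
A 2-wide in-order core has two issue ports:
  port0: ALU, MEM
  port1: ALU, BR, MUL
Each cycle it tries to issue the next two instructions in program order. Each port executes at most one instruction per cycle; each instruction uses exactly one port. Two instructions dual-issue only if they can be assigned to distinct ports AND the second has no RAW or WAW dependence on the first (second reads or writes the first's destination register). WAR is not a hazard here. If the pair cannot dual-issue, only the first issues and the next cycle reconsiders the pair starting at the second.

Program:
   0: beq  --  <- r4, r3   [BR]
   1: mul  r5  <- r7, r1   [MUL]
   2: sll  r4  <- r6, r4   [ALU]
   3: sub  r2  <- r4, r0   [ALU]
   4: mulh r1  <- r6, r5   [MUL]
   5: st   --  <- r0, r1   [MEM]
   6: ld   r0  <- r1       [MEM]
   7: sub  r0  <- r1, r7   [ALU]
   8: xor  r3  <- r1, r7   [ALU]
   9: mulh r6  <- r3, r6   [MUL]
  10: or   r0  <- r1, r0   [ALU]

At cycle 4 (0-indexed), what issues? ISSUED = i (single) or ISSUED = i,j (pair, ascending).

t=0 i0:beq.BR ; no-port BR/MUL
t=1 i1,i2:mul.MUL/sll.ALU ; dual
t=2 i3,i4:sub.ALU/mulh.MUL ; dual
t=3 i5:st.MEM ; no-port MEM/MEM
t=4 i6:ld.MEM ; WAW r0
t=5 i7,i8:sub.ALU/xor.ALU ; dual
t=6 i9,i10:mulh.MUL/or.ALU ; dual

ISSUED = 6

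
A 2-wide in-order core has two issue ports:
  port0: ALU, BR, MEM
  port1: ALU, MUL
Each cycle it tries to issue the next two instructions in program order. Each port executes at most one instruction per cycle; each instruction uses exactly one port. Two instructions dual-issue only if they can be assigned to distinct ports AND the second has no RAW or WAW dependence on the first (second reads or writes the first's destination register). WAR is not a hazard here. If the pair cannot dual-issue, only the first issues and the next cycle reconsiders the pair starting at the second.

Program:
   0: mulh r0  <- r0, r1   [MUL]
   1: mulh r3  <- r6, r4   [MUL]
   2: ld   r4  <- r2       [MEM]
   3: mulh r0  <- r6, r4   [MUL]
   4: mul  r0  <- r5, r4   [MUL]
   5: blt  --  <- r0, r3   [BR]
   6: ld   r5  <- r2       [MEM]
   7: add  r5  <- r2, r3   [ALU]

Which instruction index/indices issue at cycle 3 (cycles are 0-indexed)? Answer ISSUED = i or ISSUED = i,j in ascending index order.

ISSUED = 4

[0] i0  mulh  -- no-port MUL/MUL
[1] i1+i2  mulh;ld  -- 2-wide
[2] i3  mulh  -- no-port MUL/MUL
[3] i4  mul  -- RAW r0
[4] i5  blt  -- no-port BR/MEM
[5] i6  ld  -- WAW r5
[6] i7  add  -- tail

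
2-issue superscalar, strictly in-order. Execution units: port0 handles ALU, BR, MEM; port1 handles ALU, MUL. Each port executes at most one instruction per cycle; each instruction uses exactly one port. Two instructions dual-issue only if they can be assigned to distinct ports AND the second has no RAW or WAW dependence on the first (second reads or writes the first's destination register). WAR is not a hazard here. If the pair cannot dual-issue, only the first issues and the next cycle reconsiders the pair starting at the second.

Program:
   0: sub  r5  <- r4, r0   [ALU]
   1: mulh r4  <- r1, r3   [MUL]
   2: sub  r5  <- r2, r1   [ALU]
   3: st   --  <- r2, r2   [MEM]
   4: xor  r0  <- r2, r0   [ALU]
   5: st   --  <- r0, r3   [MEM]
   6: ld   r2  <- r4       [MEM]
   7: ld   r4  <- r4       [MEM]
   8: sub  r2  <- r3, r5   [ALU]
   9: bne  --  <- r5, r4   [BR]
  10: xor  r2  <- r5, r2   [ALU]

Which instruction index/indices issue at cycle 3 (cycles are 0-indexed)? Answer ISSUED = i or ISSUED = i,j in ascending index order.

t=0 i0,i1:sub.ALU/mulh.MUL ; dual
t=1 i2,i3:sub.ALU/st.MEM ; dual
t=2 i4:xor.ALU ; RAW r0
t=3 i5:st.MEM ; no-port MEM/MEM
t=4 i6:ld.MEM ; no-port MEM/MEM
t=5 i7,i8:ld.MEM/sub.ALU ; dual
t=6 i9,i10:bne.BR/xor.ALU ; dual

ISSUED = 5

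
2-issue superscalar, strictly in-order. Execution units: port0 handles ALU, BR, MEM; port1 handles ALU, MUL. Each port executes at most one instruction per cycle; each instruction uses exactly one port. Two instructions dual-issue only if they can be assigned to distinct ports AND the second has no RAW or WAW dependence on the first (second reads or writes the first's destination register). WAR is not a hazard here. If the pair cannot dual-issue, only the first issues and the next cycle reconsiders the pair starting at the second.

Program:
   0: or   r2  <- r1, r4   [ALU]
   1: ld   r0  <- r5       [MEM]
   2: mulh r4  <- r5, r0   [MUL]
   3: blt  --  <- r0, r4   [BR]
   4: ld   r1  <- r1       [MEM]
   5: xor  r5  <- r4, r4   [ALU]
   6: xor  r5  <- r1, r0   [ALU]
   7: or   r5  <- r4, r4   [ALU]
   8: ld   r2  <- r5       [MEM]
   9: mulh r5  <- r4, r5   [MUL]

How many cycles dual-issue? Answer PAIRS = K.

PAIRS = 3

c0: i0,i1 or ld  dual
c1: i2 mulh  RAW r4
c2: i3 blt  no-port BR/MEM
c3: i4,i5 ld xor  dual
c4: i6 xor  WAW r5
c5: i7 or  RAW r5
c6: i8,i9 ld mulh  dual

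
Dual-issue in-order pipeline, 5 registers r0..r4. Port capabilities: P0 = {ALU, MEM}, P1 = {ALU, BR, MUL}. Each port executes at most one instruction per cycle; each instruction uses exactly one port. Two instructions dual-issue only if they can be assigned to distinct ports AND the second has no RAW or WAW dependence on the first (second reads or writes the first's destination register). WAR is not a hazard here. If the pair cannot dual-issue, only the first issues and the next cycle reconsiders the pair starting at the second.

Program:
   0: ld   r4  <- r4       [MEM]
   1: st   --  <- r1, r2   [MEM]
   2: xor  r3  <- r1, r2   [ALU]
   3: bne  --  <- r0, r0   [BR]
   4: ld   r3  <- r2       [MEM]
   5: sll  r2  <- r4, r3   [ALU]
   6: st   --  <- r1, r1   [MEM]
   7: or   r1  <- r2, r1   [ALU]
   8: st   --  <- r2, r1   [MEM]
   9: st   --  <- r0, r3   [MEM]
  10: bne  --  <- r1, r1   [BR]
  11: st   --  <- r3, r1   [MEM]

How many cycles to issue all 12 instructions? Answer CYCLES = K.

t=0 i0:ld ; no-port MEM/MEM
t=1 i1+i2:st/xor ; 2-wide
t=2 i3+i4:bne/ld ; 2-wide
t=3 i5+i6:sll/st ; 2-wide
t=4 i7:or ; RAW r1
t=5 i8:st ; no-port MEM/MEM
t=6 i9+i10:st/bne ; 2-wide
t=7 i11:st ; tail

CYCLES = 8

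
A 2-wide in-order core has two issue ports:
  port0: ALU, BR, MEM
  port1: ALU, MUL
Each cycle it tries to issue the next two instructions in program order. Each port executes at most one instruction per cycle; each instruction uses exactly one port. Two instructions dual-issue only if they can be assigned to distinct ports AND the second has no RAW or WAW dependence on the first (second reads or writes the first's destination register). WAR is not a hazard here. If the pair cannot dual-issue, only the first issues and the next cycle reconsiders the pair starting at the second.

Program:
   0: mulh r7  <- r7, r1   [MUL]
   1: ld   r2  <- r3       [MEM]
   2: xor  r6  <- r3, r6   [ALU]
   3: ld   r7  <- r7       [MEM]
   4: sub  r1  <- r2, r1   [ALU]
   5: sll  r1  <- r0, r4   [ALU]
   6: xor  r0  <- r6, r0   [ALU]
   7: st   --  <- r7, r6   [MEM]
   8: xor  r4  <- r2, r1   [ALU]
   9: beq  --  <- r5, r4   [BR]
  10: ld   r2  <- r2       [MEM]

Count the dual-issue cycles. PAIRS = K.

PAIRS = 4

t=0 i0,i1:mulh ld ; dual
t=1 i2,i3:xor ld ; dual
t=2 i4:sub ; WAW r1
t=3 i5,i6:sll xor ; dual
t=4 i7,i8:st xor ; dual
t=5 i9:beq ; no-port BR/MEM
t=6 i10:ld ; tail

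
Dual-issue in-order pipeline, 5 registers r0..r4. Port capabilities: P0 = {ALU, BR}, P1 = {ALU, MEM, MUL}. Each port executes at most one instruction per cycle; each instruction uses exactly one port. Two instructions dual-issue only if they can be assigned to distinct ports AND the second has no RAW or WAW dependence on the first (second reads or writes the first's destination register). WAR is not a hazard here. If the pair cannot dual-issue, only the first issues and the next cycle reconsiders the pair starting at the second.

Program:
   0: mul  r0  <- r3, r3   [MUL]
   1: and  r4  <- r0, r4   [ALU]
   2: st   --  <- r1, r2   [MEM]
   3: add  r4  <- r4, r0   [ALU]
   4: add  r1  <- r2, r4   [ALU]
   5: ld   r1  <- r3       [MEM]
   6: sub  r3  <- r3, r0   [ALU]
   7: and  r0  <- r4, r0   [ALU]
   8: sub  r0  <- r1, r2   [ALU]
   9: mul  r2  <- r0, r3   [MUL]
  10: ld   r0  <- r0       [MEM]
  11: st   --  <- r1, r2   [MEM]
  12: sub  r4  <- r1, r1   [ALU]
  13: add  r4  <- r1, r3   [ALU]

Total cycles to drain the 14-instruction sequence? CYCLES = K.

CYCLES = 11

0. mul @i0  | RAW r0
1. and st @i1,i2  | dual
2. add @i3  | RAW r4
3. add @i4  | WAW r1
4. ld sub @i5,i6  | dual
5. and @i7  | WAW r0
6. sub @i8  | RAW r0
7. mul @i9  | no-port MUL/MEM
8. ld @i10  | no-port MEM/MEM
9. st sub @i11,i12  | dual
10. add @i13  | tail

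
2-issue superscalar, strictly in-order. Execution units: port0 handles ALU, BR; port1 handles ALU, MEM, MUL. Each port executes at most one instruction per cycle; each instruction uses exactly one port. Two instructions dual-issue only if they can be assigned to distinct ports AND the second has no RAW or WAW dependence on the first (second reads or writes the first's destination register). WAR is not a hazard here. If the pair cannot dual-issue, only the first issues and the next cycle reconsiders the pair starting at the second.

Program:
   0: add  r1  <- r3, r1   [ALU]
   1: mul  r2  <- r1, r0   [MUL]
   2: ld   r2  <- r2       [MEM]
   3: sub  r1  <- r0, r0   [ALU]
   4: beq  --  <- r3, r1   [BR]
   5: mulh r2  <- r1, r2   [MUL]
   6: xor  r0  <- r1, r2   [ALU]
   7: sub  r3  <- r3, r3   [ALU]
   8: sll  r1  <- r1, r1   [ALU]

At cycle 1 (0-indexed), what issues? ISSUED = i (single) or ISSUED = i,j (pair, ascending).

c0: i0 add.ALU  RAW r1
c1: i1 mul.MUL  no-port MUL/MEM
c2: i2&i3 ld.MEM;sub.ALU  pair
c3: i4&i5 beq.BR;mulh.MUL  pair
c4: i6&i7 xor.ALU;sub.ALU  pair
c5: i8 sll.ALU  tail

ISSUED = 1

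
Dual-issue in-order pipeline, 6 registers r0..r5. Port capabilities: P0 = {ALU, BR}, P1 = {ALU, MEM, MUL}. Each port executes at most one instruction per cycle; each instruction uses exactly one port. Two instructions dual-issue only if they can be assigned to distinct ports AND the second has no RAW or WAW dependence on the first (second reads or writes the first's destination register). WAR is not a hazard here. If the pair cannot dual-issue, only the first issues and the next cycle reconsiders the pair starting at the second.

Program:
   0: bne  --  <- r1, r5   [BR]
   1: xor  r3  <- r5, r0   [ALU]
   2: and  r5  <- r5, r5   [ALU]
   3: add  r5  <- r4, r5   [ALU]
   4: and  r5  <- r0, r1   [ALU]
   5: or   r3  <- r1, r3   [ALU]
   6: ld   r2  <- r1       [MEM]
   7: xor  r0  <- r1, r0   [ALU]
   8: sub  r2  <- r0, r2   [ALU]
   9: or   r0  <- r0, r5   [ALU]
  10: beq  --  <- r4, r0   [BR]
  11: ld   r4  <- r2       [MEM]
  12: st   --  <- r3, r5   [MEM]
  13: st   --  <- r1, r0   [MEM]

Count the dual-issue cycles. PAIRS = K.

[0] i0/i1  bne;xor  -- dual
[1] i2  and  -- RAW+WAW r5
[2] i3  add  -- WAW r5
[3] i4/i5  and;or  -- dual
[4] i6/i7  ld;xor  -- dual
[5] i8/i9  sub;or  -- dual
[6] i10/i11  beq;ld  -- dual
[7] i12  st  -- no-port MEM/MEM
[8] i13  st  -- tail

PAIRS = 5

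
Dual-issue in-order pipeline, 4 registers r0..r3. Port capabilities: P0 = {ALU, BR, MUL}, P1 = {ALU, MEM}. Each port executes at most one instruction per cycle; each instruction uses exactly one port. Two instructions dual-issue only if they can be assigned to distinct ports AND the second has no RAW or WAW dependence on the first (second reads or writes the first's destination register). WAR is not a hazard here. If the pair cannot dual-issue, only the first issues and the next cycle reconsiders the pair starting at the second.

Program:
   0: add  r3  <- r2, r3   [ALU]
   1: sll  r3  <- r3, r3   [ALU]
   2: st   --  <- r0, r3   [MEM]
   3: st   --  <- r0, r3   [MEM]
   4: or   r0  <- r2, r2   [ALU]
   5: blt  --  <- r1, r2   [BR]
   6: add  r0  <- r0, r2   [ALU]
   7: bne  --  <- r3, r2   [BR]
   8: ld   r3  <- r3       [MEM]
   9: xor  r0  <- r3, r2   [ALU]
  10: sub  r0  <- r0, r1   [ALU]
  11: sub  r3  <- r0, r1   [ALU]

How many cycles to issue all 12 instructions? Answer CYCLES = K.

#0 head=0: add i0 RAW+WAW r3
#1 head=1: sll i1 RAW r3
#2 head=2: st i2 no-port MEM/MEM
#3 head=3: st+or i3&i4 2-wide
#4 head=5: blt+add i5&i6 2-wide
#5 head=7: bne+ld i7&i8 2-wide
#6 head=9: xor i9 RAW+WAW r0
#7 head=10: sub i10 RAW r0
#8 head=11: sub i11 tail

CYCLES = 9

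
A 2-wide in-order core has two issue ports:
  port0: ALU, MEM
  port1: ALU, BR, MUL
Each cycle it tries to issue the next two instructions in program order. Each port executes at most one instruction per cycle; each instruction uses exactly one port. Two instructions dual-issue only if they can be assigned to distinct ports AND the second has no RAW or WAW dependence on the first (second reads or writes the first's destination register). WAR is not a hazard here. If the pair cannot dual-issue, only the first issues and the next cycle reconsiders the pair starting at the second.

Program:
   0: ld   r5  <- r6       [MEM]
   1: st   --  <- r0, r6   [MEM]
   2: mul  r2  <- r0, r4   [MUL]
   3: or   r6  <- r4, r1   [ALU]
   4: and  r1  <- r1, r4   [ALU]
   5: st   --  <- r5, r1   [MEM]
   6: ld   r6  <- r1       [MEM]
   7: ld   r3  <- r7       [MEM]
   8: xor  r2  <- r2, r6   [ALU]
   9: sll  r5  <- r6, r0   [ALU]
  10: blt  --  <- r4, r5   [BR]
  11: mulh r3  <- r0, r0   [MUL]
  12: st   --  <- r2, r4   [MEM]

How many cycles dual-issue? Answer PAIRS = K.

PAIRS = 4

  cy0 -> i0 (ld.MEM) no-port MEM/MEM
  cy1 -> i1+i2 (st.MEM mul.MUL) 2-wide
  cy2 -> i3+i4 (or.ALU and.ALU) 2-wide
  cy3 -> i5 (st.MEM) no-port MEM/MEM
  cy4 -> i6 (ld.MEM) no-port MEM/MEM
  cy5 -> i7+i8 (ld.MEM xor.ALU) 2-wide
  cy6 -> i9 (sll.ALU) RAW r5
  cy7 -> i10 (blt.BR) no-port BR/MUL
  cy8 -> i11+i12 (mulh.MUL st.MEM) 2-wide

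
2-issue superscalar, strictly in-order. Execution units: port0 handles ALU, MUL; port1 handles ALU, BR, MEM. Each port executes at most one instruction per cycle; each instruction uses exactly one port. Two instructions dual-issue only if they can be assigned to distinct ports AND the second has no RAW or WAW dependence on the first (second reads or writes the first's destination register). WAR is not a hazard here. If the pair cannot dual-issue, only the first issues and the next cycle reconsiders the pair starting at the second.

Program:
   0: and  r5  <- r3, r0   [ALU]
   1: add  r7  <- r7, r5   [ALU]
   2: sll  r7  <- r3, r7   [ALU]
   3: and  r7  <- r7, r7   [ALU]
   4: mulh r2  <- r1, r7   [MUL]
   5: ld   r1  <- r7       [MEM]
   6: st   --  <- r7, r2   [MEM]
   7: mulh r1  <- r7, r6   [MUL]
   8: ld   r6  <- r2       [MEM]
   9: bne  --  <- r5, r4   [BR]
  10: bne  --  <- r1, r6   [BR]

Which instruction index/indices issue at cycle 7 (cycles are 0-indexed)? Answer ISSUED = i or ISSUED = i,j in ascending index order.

[0] i0  and.ALU  -- RAW r5
[1] i1  add.ALU  -- RAW+WAW r7
[2] i2  sll.ALU  -- RAW+WAW r7
[3] i3  and.ALU  -- RAW r7
[4] i4/i5  mulh.MUL/ld.MEM  -- pair
[5] i6/i7  st.MEM/mulh.MUL  -- pair
[6] i8  ld.MEM  -- no-port MEM/BR
[7] i9  bne.BR  -- no-port BR/BR
[8] i10  bne.BR  -- tail

ISSUED = 9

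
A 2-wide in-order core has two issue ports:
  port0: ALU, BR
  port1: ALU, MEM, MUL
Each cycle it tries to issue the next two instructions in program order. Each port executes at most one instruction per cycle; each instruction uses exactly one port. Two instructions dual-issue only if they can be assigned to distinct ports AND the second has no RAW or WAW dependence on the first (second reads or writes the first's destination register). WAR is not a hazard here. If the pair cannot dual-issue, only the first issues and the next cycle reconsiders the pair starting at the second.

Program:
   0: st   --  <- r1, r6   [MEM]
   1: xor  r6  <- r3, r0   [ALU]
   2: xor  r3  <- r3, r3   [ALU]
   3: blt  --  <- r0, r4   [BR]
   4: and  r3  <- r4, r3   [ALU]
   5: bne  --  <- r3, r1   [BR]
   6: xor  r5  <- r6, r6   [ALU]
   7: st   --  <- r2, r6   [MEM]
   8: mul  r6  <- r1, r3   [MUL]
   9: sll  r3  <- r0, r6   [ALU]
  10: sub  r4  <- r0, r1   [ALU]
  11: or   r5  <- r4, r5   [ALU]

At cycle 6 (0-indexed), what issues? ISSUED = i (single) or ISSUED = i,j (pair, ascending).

0. st.MEM/xor.ALU @i0+i1  | 2-wide
1. xor.ALU/blt.BR @i2+i3  | 2-wide
2. and.ALU @i4  | RAW r3
3. bne.BR/xor.ALU @i5+i6  | 2-wide
4. st.MEM @i7  | no-port MEM/MUL
5. mul.MUL @i8  | RAW r6
6. sll.ALU/sub.ALU @i9+i10  | 2-wide
7. or.ALU @i11  | tail

ISSUED = 9,10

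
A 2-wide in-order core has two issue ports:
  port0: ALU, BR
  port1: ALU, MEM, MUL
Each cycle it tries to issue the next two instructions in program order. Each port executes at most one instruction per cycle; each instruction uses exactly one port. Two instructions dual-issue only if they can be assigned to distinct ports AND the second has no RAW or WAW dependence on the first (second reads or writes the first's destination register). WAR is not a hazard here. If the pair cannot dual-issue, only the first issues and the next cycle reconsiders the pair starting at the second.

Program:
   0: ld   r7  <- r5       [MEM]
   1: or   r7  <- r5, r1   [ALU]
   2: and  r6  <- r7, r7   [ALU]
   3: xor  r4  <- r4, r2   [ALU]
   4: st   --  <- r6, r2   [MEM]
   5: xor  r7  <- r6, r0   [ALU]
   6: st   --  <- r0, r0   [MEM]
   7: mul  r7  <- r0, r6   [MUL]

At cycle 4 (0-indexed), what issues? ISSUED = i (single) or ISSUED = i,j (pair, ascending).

c0: i0 ld  WAW r7
c1: i1 or  RAW r7
c2: i2/i3 and+xor  dual
c3: i4/i5 st+xor  dual
c4: i6 st  no-port MEM/MUL
c5: i7 mul  tail

ISSUED = 6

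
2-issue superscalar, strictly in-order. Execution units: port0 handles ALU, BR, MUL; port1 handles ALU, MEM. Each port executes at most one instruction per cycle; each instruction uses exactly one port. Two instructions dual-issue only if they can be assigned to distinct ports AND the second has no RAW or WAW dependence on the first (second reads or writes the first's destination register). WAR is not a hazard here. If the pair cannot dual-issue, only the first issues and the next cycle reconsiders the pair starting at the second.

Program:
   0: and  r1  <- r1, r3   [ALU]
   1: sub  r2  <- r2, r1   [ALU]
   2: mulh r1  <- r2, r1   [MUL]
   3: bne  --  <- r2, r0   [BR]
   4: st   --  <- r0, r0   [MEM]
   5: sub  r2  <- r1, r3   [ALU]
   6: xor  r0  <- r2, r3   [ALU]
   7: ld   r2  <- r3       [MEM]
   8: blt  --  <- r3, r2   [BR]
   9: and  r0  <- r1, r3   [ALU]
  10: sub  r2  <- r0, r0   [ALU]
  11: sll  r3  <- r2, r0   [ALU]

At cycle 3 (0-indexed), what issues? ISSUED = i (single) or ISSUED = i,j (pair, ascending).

ISSUED = 3,4

[0] i0  and.ALU  -- RAW r1
[1] i1  sub.ALU  -- RAW r2
[2] i2  mulh.MUL  -- no-port MUL/BR
[3] i3&i4  bne.BR;st.MEM  -- dual
[4] i5  sub.ALU  -- RAW r2
[5] i6&i7  xor.ALU;ld.MEM  -- dual
[6] i8&i9  blt.BR;and.ALU  -- dual
[7] i10  sub.ALU  -- RAW r2
[8] i11  sll.ALU  -- tail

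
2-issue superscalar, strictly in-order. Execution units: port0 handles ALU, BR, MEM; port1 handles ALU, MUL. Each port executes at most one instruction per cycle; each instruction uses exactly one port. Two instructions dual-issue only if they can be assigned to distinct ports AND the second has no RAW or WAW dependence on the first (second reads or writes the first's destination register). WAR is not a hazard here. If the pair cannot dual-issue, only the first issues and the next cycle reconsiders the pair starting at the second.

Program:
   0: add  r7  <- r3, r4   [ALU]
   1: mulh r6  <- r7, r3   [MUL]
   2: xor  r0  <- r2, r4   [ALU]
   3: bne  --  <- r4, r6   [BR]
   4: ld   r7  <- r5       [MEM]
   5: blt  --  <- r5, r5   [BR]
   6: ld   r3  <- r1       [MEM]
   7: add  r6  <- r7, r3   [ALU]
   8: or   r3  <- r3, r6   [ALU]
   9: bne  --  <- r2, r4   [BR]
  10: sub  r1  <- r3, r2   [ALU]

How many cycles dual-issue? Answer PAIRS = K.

  cy0 -> i0 (add) RAW r7
  cy1 -> i1,i2 (mulh/xor) 2-wide
  cy2 -> i3 (bne) no-port BR/MEM
  cy3 -> i4 (ld) no-port MEM/BR
  cy4 -> i5 (blt) no-port BR/MEM
  cy5 -> i6 (ld) RAW r3
  cy6 -> i7 (add) RAW r6
  cy7 -> i8,i9 (or/bne) 2-wide
  cy8 -> i10 (sub) tail

PAIRS = 2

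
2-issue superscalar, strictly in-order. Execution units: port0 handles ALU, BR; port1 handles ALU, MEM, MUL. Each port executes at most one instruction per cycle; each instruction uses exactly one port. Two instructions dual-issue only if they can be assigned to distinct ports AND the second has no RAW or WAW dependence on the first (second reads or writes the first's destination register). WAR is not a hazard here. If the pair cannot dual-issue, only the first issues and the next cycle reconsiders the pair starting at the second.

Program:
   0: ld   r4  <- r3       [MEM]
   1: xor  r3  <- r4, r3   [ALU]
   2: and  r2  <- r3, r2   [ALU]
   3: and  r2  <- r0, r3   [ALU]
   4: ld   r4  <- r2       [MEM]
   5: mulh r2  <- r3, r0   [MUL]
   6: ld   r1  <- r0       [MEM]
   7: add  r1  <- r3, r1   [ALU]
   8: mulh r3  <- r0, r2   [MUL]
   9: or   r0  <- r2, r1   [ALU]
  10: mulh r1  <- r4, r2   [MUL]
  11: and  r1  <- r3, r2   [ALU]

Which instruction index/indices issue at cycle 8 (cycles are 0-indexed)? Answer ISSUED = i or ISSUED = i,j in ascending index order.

c0: i0 ld  RAW r4
c1: i1 xor  RAW r3
c2: i2 and  WAW r2
c3: i3 and  RAW r2
c4: i4 ld  no-port MEM/MUL
c5: i5 mulh  no-port MUL/MEM
c6: i6 ld  RAW+WAW r1
c7: i7,i8 add;mulh  pair
c8: i9,i10 or;mulh  pair
c9: i11 and  tail

ISSUED = 9,10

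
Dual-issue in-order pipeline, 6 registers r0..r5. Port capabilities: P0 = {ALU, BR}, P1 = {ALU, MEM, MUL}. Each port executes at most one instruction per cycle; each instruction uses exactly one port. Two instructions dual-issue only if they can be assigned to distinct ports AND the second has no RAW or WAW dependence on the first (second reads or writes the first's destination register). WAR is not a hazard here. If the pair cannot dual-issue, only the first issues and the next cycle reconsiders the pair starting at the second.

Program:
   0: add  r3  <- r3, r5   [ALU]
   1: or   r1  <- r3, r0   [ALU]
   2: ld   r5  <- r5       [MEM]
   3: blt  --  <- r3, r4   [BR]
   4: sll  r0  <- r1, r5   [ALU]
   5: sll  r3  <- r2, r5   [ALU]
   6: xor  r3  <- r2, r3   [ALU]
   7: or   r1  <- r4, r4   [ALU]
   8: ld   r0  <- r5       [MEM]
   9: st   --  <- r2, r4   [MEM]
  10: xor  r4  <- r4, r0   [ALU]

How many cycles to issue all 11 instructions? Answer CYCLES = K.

t=0 i0:add.ALU ; RAW r3
t=1 i1,i2:or.ALU/ld.MEM ; 2-wide
t=2 i3,i4:blt.BR/sll.ALU ; 2-wide
t=3 i5:sll.ALU ; RAW+WAW r3
t=4 i6,i7:xor.ALU/or.ALU ; 2-wide
t=5 i8:ld.MEM ; no-port MEM/MEM
t=6 i9,i10:st.MEM/xor.ALU ; 2-wide

CYCLES = 7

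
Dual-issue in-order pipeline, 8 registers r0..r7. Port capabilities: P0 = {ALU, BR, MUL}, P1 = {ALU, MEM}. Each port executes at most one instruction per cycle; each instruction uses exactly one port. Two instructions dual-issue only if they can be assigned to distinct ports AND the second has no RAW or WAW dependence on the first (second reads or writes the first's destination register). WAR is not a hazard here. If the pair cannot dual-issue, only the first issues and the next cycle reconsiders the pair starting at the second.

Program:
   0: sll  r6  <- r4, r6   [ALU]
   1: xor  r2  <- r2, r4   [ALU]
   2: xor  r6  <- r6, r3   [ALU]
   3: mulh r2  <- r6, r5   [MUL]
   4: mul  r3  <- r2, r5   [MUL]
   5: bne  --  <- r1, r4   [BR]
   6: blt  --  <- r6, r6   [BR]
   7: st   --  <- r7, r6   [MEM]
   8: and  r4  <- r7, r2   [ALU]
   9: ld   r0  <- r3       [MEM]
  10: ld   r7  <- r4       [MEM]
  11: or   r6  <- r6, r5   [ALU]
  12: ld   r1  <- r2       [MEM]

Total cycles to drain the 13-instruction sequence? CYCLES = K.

CYCLES = 9

[0] i0,i1  sll;xor  -- 2-wide
[1] i2  xor  -- RAW r6
[2] i3  mulh  -- no-port MUL/MUL
[3] i4  mul  -- no-port MUL/BR
[4] i5  bne  -- no-port BR/BR
[5] i6,i7  blt;st  -- 2-wide
[6] i8,i9  and;ld  -- 2-wide
[7] i10,i11  ld;or  -- 2-wide
[8] i12  ld  -- tail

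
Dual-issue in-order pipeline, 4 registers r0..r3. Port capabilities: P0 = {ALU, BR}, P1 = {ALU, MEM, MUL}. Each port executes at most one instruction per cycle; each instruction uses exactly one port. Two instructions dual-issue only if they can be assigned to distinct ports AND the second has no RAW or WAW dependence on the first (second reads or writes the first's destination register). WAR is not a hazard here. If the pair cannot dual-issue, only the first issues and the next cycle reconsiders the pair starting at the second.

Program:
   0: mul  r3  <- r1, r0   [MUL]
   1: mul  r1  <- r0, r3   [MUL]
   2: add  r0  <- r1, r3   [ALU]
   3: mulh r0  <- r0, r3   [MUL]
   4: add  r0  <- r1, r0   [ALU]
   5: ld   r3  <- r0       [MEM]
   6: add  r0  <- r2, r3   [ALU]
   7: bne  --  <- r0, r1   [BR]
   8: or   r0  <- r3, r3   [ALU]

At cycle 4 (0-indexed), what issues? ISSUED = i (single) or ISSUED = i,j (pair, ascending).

c0: i0 mul.MUL  no-port MUL/MUL
c1: i1 mul.MUL  RAW r1
c2: i2 add.ALU  RAW+WAW r0
c3: i3 mulh.MUL  RAW+WAW r0
c4: i4 add.ALU  RAW r0
c5: i5 ld.MEM  RAW r3
c6: i6 add.ALU  RAW r0
c7: i7,i8 bne.BR+or.ALU  dual

ISSUED = 4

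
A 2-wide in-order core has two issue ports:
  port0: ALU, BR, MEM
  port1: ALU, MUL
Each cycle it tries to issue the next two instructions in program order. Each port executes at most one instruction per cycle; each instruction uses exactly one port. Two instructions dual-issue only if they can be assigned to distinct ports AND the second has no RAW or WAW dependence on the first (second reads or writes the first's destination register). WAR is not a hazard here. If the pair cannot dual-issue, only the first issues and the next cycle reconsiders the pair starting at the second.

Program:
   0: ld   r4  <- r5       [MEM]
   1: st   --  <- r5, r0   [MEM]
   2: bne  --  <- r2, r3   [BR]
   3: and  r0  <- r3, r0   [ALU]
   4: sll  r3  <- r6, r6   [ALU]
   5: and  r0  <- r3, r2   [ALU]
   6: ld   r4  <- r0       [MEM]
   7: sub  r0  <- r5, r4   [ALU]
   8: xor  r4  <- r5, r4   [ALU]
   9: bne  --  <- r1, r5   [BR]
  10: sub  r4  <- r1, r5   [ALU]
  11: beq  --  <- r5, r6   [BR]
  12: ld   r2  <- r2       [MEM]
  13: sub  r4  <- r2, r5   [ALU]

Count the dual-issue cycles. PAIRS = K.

PAIRS = 3

0. ld.MEM @i0  | no-port MEM/MEM
1. st.MEM @i1  | no-port MEM/BR
2. bne.BR+and.ALU @i2&i3  | pair
3. sll.ALU @i4  | RAW r3
4. and.ALU @i5  | RAW r0
5. ld.MEM @i6  | RAW r4
6. sub.ALU+xor.ALU @i7&i8  | pair
7. bne.BR+sub.ALU @i9&i10  | pair
8. beq.BR @i11  | no-port BR/MEM
9. ld.MEM @i12  | RAW r2
10. sub.ALU @i13  | tail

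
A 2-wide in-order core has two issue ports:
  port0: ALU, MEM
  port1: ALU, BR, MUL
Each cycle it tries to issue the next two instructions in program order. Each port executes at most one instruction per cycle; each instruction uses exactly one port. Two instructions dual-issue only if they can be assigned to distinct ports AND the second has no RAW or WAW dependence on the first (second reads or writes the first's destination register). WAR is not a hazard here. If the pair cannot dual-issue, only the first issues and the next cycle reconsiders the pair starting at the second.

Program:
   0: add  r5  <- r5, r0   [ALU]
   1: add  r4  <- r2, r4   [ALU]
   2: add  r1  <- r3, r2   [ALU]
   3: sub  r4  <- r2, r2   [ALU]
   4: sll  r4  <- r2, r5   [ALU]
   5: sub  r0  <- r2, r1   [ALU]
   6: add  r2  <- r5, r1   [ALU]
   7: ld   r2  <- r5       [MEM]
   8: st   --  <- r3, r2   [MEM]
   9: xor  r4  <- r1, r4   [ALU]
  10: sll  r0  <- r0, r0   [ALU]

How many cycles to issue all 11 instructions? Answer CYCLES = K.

0. add+add @i0/i1  | pair
1. add+sub @i2/i3  | pair
2. sll+sub @i4/i5  | pair
3. add @i6  | WAW r2
4. ld @i7  | no-port MEM/MEM
5. st+xor @i8/i9  | pair
6. sll @i10  | tail

CYCLES = 7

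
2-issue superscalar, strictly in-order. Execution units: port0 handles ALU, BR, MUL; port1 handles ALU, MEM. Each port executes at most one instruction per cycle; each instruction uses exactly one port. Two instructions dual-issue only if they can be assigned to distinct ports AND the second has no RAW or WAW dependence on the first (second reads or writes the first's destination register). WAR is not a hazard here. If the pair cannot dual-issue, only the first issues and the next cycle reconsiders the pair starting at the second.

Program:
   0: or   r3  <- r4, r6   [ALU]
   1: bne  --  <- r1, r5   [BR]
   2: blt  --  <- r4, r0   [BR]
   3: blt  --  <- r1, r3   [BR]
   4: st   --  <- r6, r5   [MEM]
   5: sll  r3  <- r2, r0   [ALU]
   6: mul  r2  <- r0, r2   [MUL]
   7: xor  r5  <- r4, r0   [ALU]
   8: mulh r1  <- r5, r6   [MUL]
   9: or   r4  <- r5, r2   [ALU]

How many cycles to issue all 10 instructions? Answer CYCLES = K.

#0 head=0: or/bne i0+i1 2-wide
#1 head=2: blt i2 no-port BR/BR
#2 head=3: blt/st i3+i4 2-wide
#3 head=5: sll/mul i5+i6 2-wide
#4 head=7: xor i7 RAW r5
#5 head=8: mulh/or i8+i9 2-wide

CYCLES = 6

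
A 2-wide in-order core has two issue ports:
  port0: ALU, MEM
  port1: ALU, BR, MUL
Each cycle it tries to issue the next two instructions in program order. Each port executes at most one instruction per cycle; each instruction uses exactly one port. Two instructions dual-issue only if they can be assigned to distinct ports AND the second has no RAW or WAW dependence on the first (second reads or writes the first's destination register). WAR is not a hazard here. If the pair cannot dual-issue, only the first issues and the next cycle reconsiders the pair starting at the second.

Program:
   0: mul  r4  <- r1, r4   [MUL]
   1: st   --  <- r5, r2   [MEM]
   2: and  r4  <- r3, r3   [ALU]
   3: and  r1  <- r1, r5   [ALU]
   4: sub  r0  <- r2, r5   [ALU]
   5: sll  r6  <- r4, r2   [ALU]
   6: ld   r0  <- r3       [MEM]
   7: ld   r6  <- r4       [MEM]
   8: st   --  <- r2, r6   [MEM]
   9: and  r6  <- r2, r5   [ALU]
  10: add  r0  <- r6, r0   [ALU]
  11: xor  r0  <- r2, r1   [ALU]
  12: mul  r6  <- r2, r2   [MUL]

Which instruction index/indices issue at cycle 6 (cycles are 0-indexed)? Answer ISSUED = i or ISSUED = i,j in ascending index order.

ISSUED = 10

0. mul st @i0/i1  | dual
1. and and @i2/i3  | dual
2. sub sll @i4/i5  | dual
3. ld @i6  | no-port MEM/MEM
4. ld @i7  | no-port MEM/MEM
5. st and @i8/i9  | dual
6. add @i10  | WAW r0
7. xor mul @i11/i12  | dual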